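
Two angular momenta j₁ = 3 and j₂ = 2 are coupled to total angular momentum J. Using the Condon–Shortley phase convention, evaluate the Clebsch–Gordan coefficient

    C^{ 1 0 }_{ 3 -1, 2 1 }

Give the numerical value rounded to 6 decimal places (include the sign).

−√(8/35) ≈ -0.478091

√[3·4!2!0!/7! · 2!4!3!1!1!1!] = √(288/35)
  +(−1)^3/∏(3,1,1,0,1,0)! = -1/6  (running -1/6)
⟨..|..⟩ = √(288/35)·(-1/6) = -0.478091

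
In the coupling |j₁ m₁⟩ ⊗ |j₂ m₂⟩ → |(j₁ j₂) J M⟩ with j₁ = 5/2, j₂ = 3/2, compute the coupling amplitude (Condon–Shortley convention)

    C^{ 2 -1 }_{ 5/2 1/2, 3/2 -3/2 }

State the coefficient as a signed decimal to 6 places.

√[5·2!3!1!/7! · 3!2!0!3!1!3!] = √(36/7)
  +(−1)^0/∏(0,2,2,0,1,1)! = 1/4  (running 1/4)
⟨..|..⟩ = √(36/7)·(1/4) = +0.566947

+0.566947  (= +√(9/28))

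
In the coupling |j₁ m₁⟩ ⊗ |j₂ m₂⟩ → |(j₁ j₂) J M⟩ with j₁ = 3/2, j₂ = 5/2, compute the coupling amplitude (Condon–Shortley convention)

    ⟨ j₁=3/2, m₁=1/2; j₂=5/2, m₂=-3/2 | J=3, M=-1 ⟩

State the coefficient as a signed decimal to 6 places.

triangle: 1!*2!*4!/8! = 48/40320
(j±m)!: 2!*1!*1!*4!*2!*4! = 2304
prefactor² = (2J+1)*Δ*N² = 96/5
  k=0: +1/(0!*1!*1!*1!*1!*3!) = 1/6
  k=1: −1/(1!*0!*0!*0!*2!*4!) = -1/48
Σ = 7/48  ⇒  CG² = 96/5*7/48² = 49/120
CG = +√(49/120) = +0.639010

+√(49/120) ≈ +0.639010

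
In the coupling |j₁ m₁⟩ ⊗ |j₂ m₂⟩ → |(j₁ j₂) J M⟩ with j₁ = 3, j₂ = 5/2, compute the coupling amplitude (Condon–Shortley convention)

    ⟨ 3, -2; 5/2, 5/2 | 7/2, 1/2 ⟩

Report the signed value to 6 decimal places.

+√(16/63) = +0.503953

triangle: 2!×4!×3!/10! = 288/3628800
(j±m)!: 1!×5!×5!×0!×4!×3! = 2073600
prefactor² = (2J+1)×Δ×N² = 9216/7
  k=2: +1/(2!×0!×3!×3!×1!×0!) = 1/72
Σ = 1/72  ⇒  CG² = 9216/7×1/72² = 16/63
CG = +√(16/63) = +0.503953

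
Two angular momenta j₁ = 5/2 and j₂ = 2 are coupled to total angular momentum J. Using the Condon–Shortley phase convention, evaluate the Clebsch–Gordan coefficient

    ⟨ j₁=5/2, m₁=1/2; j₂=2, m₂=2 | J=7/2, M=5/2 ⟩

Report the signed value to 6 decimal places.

-0.712697

triangle: 1!×4!×3!/9! = 144/362880
(j±m)!: 3!×2!×4!×0!×6!×1! = 207360
prefactor² = (2J+1)×Δ×N² = 4608/7
  k=1: −1/(1!×0!×1!×3!×3!×0!) = -1/36
Σ = -1/36  ⇒  CG² = 4608/7×(-1/36)² = 32/63
CG = −√(32/63) = -0.712697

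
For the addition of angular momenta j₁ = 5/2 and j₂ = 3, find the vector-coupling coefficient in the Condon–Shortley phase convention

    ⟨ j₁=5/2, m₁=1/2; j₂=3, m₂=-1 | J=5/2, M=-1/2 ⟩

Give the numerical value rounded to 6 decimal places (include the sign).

triangle: 3!·2!·3!/9! = 72/362880
(j±m)!: 3!·2!·2!·4!·2!·3! = 6912
prefactor² = (2J+1)·Δ·N² = 288/35
  k=0: +1/(0!·3!·2!·2!·0!·1!) = 1/24
  k=1: −1/(1!·2!·1!·1!·1!·2!) = -1/4
  k=2: +1/(2!·1!·0!·0!·2!·3!) = 1/24
Σ = -1/6  ⇒  CG² = 288/35·(-1/6)² = 8/35
CG = −√(8/35) = -0.478091

−√(8/35) ≈ -0.478091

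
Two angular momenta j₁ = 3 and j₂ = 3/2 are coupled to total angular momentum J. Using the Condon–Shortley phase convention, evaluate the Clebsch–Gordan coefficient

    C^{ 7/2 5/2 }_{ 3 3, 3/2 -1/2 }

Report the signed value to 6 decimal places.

√[8·1!5!2!/9! · 6!0!1!2!6!1!] = √(38400/7)
  +(−1)^0/∏(0,1,0,1,5,1)! = 1/120  (running 1/120)
⟨..|..⟩ = √(38400/7)·(1/120) = +0.617213

+0.617213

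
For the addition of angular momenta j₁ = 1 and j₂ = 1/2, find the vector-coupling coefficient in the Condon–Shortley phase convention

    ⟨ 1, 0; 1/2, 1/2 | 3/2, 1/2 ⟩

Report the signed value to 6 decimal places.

+√(2/3) ≈ +0.816497

j₁+j₂−J=0  J+j₁−j₂=2  J−j₁+j₂=1  j₁+j₂+J+1=4
(j₁±m₁, j₂±m₂, J±M) = (1,1,1,0,2,1)
P² = 2/3
sum k=0..0:
  [0] +1/1 = 1
S = 1
C² = P²·S² = 2/3 ; C = +0.816497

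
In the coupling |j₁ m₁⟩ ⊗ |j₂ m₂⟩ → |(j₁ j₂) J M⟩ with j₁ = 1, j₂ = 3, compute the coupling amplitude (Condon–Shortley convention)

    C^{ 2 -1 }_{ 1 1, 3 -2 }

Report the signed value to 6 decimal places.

+√(10/21) = +0.690066

j₁+j₂−J=2  J+j₁−j₂=0  J−j₁+j₂=4  j₁+j₂+J+1=7
(j₁±m₁, j₂±m₂, J±M) = (2,0,1,5,1,3)
P² = 480/7
sum k=0..0:
  [0] +1/12 = 1/12
S = 1/12
C² = P²·S² = 10/21 ; C = +0.690066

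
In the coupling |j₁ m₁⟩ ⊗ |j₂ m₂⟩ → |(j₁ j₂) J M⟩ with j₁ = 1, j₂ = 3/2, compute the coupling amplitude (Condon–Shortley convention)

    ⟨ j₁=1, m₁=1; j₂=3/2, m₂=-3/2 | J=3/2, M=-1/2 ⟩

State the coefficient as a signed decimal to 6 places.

+0.632456

√[4·1!1!2!/5! · 2!0!0!3!1!2!] = √(8/5)
  +(−1)^0/∏(0,1,0,0,1,2)! = 1/2  (running 1/2)
⟨..|..⟩ = √(8/5)·(1/2) = +0.632456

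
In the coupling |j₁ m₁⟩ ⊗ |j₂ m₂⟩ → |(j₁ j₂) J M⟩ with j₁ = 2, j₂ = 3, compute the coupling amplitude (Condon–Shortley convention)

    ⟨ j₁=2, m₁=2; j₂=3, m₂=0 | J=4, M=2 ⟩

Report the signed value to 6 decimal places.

+0.654654  (= +√(3/7))

√[9·1!3!5!/10! · 4!0!3!3!6!2!] = √(15552/7)
  +(−1)^0/∏(0,1,0,3,3,2)! = 1/72  (running 1/72)
⟨..|..⟩ = √(15552/7)·(1/72) = +0.654654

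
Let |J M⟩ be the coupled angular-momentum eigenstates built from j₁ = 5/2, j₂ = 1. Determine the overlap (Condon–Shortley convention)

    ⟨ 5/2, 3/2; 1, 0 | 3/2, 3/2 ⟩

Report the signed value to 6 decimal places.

-0.516398

j₁+j₂−J=2  J+j₁−j₂=3  J−j₁+j₂=0  j₁+j₂+J+1=6
(j₁±m₁, j₂±m₂, J±M) = (4,1,1,1,3,0)
P² = 48/5
sum k=1..1:
  [1] −1/6 = -1/6
S = -1/6
C² = P²·S² = 4/15 ; C = -0.516398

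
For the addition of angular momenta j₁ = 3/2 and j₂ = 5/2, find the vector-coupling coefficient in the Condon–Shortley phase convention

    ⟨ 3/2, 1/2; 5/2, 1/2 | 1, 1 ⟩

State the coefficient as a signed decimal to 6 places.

√[3·3!0!2!/6! · 2!1!3!2!2!0!] = √(12/5)
  +(−1)^1/∏(1,2,0,2,0,0)! = -1/4  (running -1/4)
⟨..|..⟩ = √(12/5)·(-1/4) = -0.387298

-0.387298  (= −√(3/20))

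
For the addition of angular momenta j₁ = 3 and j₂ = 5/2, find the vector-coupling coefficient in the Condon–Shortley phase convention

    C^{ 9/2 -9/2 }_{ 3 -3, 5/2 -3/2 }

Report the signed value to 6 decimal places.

-0.738549  (= −√(6/11))

√[10·1!5!4!/11! · 0!6!1!4!0!9!] = √(49766400/11)
  +(−1)^1/∏(1,0,5,0,0,4)! = -1/2880  (running -1/2880)
⟨..|..⟩ = √(49766400/11)·(-1/2880) = -0.738549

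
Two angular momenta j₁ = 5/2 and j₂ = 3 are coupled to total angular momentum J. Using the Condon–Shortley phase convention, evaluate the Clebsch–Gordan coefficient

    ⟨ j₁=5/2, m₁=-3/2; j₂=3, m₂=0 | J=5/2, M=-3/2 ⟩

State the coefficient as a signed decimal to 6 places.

+0.483046  (= +√(7/30))

j₁+j₂−J=3  J+j₁−j₂=2  J−j₁+j₂=3  j₁+j₂+J+1=9
(j₁±m₁, j₂±m₂, J±M) = (1,4,3,3,1,4)
P² = 864/35
sum k=2..3:
  [2] +1/8 = 1/8
  [3] −1/36 = -1/36
S = 7/72
C² = P²·S² = 7/30 ; C = +0.483046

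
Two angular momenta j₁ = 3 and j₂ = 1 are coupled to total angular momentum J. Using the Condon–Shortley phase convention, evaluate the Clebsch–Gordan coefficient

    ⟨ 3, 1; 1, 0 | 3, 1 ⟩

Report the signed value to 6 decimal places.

j₁+j₂−J=1  J+j₁−j₂=5  J−j₁+j₂=1  j₁+j₂+J+1=8
(j₁±m₁, j₂±m₂, J±M) = (4,2,1,1,4,2)
P² = 48
sum k=0..1:
  [0] +1/12 = 1/12
  [1] −1/24 = -1/24
S = 1/24
C² = P²·S² = 1/12 ; C = +0.288675

+√(1/12) ≈ +0.288675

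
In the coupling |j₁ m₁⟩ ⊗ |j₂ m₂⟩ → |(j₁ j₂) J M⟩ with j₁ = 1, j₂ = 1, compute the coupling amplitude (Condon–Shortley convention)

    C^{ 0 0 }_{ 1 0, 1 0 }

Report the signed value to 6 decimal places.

j₁+j₂−J=2  J+j₁−j₂=0  J−j₁+j₂=0  j₁+j₂+J+1=3
(j₁±m₁, j₂±m₂, J±M) = (1,1,1,1,0,0)
P² = 1/3
sum k=1..1:
  [1] −1/1 = -1
S = -1
C² = P²·S² = 1/3 ; C = -0.577350

−√(1/3) ≈ -0.577350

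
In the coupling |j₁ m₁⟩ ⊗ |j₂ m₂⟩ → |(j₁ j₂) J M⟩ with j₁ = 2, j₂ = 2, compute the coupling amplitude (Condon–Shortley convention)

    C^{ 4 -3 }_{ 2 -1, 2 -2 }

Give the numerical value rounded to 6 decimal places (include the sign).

+0.707107  (= +√(1/2))

√[9·0!4!4!/9! · 1!3!0!4!1!7!] = √(10368)
  +(−1)^0/∏(0,0,3,0,1,4)! = 1/144  (running 1/144)
⟨..|..⟩ = √(10368)·(1/144) = +0.707107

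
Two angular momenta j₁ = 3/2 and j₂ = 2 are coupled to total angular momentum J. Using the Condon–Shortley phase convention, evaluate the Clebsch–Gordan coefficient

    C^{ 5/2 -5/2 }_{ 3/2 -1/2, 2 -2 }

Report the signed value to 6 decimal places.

√[6·1!2!3!/7! · 1!2!0!4!0!5!] = √(576/7)
  +(−1)^0/∏(0,1,2,0,0,3)! = 1/12  (running 1/12)
⟨..|..⟩ = √(576/7)·(1/12) = +0.755929

+√(4/7) = +0.755929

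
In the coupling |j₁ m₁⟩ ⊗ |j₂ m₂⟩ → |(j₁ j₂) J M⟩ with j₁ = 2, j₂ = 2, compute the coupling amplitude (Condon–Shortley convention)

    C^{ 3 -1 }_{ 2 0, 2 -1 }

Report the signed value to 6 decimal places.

j₁+j₂−J=1  J+j₁−j₂=3  J−j₁+j₂=3  j₁+j₂+J+1=8
(j₁±m₁, j₂±m₂, J±M) = (2,2,1,3,2,4)
P² = 36/5
sum k=0..1:
  [0] +1/4 = 1/4
  [1] −1/12 = -1/12
S = 1/6
C² = P²·S² = 1/5 ; C = +0.447214

+√(1/5) ≈ +0.447214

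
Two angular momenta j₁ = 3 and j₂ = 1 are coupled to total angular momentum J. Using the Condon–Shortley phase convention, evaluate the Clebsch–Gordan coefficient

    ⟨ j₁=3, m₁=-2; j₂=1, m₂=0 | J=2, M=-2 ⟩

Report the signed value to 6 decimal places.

-0.487950

√[5·2!4!0!/7! · 1!5!1!1!0!4!] = √(960/7)
  +(−1)^1/∏(1,1,4,0,0,0)! = -1/24  (running -1/24)
⟨..|..⟩ = √(960/7)·(-1/24) = -0.487950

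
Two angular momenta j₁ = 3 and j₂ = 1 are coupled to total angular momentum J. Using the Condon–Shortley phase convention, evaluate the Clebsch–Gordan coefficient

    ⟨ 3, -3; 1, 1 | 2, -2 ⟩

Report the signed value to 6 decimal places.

+0.845154

triangle: 2!*4!*0!/7! = 48/5040
(j±m)!: 0!*6!*2!*0!*0!*4! = 34560
prefactor² = (2J+1)*Δ*N² = 11520/7
  k=2: +1/(2!*0!*4!*0!*0!*0!) = 1/48
Σ = 1/48  ⇒  CG² = 11520/7*1/48² = 5/7
CG = +√(5/7) = +0.845154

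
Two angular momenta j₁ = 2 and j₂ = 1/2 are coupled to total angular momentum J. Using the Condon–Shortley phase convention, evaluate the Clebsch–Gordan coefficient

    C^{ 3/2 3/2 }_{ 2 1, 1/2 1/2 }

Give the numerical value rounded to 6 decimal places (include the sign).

triangle: 1!*3!*0!/5! = 6/120
(j±m)!: 3!*1!*1!*0!*3!*0! = 36
prefactor² = (2J+1)*Δ*N² = 36/5
  k=1: −1/(1!*0!*0!*0!*3!*0!) = -1/6
Σ = -1/6  ⇒  CG² = 36/5*(-1/6)² = 1/5
CG = −√(1/5) = -0.447214

-0.447214  (= −√(1/5))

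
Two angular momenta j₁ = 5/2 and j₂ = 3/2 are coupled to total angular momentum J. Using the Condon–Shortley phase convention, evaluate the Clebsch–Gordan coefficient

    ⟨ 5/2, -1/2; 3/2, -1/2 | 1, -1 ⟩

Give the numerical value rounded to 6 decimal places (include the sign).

j₁+j₂−J=3  J+j₁−j₂=2  J−j₁+j₂=0  j₁+j₂+J+1=6
(j₁±m₁, j₂±m₂, J±M) = (2,3,1,2,0,2)
P² = 12/5
sum k=1..1:
  [1] −1/4 = -1/4
S = -1/4
C² = P²·S² = 3/20 ; C = -0.387298

−√(3/20) = -0.387298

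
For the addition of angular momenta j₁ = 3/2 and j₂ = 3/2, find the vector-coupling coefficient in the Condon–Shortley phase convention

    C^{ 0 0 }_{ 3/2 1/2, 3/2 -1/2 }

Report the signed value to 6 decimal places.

−√(1/4) = -0.500000

j₁+j₂−J=3  J+j₁−j₂=0  J−j₁+j₂=0  j₁+j₂+J+1=4
(j₁±m₁, j₂±m₂, J±M) = (2,1,1,2,0,0)
P² = 1
sum k=1..1:
  [1] −1/2 = -1/2
S = -1/2
C² = P²·S² = 1/4 ; C = -0.500000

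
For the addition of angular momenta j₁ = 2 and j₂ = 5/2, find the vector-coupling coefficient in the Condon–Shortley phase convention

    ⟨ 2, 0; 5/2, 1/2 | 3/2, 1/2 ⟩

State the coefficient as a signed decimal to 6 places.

+0.239046

triangle: 3!*1!*2!/7! = 12/5040
(j±m)!: 2!*2!*3!*2!*2!*1! = 96
prefactor² = (2J+1)*Δ*N² = 32/35
  k=1: −1/(1!*2!*1!*2!*0!*0!) = -1/4
  k=2: +1/(2!*1!*0!*1!*1!*1!) = 1/2
Σ = 1/4  ⇒  CG² = 32/35*1/4² = 2/35
CG = +√(2/35) = +0.239046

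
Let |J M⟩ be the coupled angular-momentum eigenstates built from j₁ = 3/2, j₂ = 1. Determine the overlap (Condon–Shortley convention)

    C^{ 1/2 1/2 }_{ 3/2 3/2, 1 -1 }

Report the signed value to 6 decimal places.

+0.707107

j₁+j₂−J=2  J+j₁−j₂=1  J−j₁+j₂=0  j₁+j₂+J+1=4
(j₁±m₁, j₂±m₂, J±M) = (3,0,0,2,1,0)
P² = 2
sum k=0..0:
  [0] +1/2 = 1/2
S = 1/2
C² = P²·S² = 1/2 ; C = +0.707107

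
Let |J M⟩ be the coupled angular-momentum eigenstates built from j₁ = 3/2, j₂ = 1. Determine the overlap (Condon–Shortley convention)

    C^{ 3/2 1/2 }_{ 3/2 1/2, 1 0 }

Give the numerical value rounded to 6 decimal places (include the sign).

+√(1/15) = +0.258199

√[4·1!2!1!/5! · 2!1!1!1!2!1!] = √(4/15)
  +(−1)^0/∏(0,1,1,1,1,0)! = 1  (running 1)
  +(−1)^1/∏(1,0,0,0,2,1)! = -1/2  (running 1/2)
⟨..|..⟩ = √(4/15)·(1/2) = +0.258199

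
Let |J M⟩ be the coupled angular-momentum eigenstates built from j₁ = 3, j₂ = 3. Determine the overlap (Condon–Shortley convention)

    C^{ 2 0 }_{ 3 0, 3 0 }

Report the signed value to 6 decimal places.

j₁+j₂−J=4  J+j₁−j₂=2  J−j₁+j₂=2  j₁+j₂+J+1=9
(j₁±m₁, j₂±m₂, J±M) = (3,3,3,3,2,2)
P² = 48/7
sum k=1..3:
  [1] −1/24 = -1/24
  [2] +1/4 = 1/4
  [3] −1/24 = -1/24
S = 1/6
C² = P²·S² = 4/21 ; C = +0.436436

+√(4/21) ≈ +0.436436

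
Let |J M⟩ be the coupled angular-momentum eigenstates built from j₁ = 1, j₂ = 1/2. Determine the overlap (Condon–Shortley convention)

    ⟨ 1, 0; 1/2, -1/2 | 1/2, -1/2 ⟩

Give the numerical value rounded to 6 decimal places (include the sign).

j₁+j₂−J=1  J+j₁−j₂=1  J−j₁+j₂=0  j₁+j₂+J+1=3
(j₁±m₁, j₂±m₂, J±M) = (1,1,0,1,0,1)
P² = 1/3
sum k=0..0:
  [0] +1/1 = 1
S = 1
C² = P²·S² = 1/3 ; C = +0.577350

+√(1/3) ≈ +0.577350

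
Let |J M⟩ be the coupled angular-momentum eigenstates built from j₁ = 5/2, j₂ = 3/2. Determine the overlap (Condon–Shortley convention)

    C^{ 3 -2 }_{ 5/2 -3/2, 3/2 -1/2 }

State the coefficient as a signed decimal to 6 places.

-0.288675

√[7·1!4!2!/8! · 1!4!1!2!1!5!] = √(48)
  +(−1)^0/∏(0,1,4,1,0,1)! = 1/24  (running 1/24)
  +(−1)^1/∏(1,0,3,0,1,2)! = -1/12  (running -1/24)
⟨..|..⟩ = √(48)·(-1/24) = -0.288675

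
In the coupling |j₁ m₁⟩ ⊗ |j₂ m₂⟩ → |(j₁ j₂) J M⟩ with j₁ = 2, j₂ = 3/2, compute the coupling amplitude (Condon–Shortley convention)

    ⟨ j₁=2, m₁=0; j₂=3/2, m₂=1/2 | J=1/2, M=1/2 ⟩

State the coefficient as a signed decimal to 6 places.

+√(1/5) ≈ +0.447214

j₁+j₂−J=3  J+j₁−j₂=1  J−j₁+j₂=0  j₁+j₂+J+1=5
(j₁±m₁, j₂±m₂, J±M) = (2,2,2,1,1,0)
P² = 4/5
sum k=2..2:
  [2] +1/2 = 1/2
S = 1/2
C² = P²·S² = 1/5 ; C = +0.447214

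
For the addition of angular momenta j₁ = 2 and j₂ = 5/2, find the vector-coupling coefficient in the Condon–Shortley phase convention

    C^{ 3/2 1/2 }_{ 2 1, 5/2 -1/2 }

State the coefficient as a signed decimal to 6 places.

−√(5/21) ≈ -0.487950

triangle: 3!·1!·2!/7! = 12/5040
(j±m)!: 3!·1!·2!·3!·2!·1! = 144
prefactor² = (2J+1)·Δ·N² = 48/35
  k=0: +1/(0!·3!·1!·2!·0!·0!) = 1/12
  k=1: −1/(1!·2!·0!·1!·1!·1!) = -1/2
Σ = -5/12  ⇒  CG² = 48/35·(-5/12)² = 5/21
CG = −√(5/21) = -0.487950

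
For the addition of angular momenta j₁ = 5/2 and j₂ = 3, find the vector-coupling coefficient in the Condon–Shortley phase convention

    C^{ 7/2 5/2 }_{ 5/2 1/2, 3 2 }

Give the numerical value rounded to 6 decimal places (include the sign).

-0.178174

√[8·2!3!4!/10! · 3!2!5!1!6!1!] = √(4608/7)
  +(−1)^1/∏(1,1,1,4,2,0)! = -1/48  (running -1/48)
  +(−1)^2/∏(2,0,0,3,3,1)! = 1/72  (running -1/144)
⟨..|..⟩ = √(4608/7)·(-1/144) = -0.178174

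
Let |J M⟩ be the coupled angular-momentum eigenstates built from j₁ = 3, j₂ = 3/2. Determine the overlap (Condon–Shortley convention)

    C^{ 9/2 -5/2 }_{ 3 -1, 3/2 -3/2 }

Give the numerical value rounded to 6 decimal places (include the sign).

j₁+j₂−J=0  J+j₁−j₂=6  J−j₁+j₂=3  j₁+j₂+J+1=10
(j₁±m₁, j₂±m₂, J±M) = (2,4,0,3,2,7)
P² = 34560
sum k=0..0:
  [0] +1/288 = 1/288
S = 1/288
C² = P²·S² = 5/12 ; C = +0.645497

+0.645497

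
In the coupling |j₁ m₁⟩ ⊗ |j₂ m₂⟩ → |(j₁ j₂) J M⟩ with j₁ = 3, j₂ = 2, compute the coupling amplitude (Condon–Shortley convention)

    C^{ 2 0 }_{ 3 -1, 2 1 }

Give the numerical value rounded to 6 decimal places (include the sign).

√[5·3!3!1!/8! · 2!4!3!1!2!2!] = √(36/7)
  +(−1)^2/∏(2,1,2,1,1,0)! = 1/4  (running 1/4)
  +(−1)^3/∏(3,0,1,0,2,1)! = -1/12  (running 1/6)
⟨..|..⟩ = √(36/7)·(1/6) = +0.377964

+0.377964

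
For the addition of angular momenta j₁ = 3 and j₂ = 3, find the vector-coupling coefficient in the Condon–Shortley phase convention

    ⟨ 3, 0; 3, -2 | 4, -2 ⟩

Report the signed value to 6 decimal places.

triangle: 2!*4!*4!/11! = 1152/39916800
(j±m)!: 3!*3!*1!*5!*2!*6! = 6220800
prefactor² = (2J+1)*Δ*N² = 124416/77
  k=0: +1/(0!*2!*3!*1!*1!*3!) = 1/72
  k=1: −1/(1!*1!*2!*0!*2!*4!) = -1/96
Σ = 1/288  ⇒  CG² = 124416/77*1/288² = 3/154
CG = +√(3/154) = +0.139573

+0.139573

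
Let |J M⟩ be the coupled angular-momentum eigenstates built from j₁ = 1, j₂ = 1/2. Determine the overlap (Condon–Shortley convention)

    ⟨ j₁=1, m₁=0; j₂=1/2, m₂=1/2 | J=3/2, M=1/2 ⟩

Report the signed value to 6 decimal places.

√[4·0!2!1!/4! · 1!1!1!0!2!1!] = √(2/3)
  +(−1)^0/∏(0,0,1,1,1,0)! = 1  (running 1)
⟨..|..⟩ = √(2/3)·(1) = +0.816497

+√(2/3) ≈ +0.816497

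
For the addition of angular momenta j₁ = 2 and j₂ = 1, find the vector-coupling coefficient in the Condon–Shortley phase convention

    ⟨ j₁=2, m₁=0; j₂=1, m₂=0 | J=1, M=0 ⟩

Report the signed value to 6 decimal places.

-0.632456

triangle: 2!×2!×0!/5! = 4/120
(j±m)!: 2!×2!×1!×1!×1!×1! = 4
prefactor² = (2J+1)×Δ×N² = 2/5
  k=1: −1/(1!×1!×1!×0!×1!×0!) = -1
Σ = -1  ⇒  CG² = 2/5×(-1)² = 2/5
CG = −√(2/5) = -0.632456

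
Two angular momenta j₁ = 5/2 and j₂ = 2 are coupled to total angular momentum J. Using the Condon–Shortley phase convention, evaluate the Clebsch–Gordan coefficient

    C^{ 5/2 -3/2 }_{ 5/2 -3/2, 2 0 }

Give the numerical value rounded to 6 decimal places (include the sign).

√[6·2!3!2!/8! · 1!4!2!2!1!4!] = √(288/35)
  +(−1)^1/∏(1,1,3,1,0,1)! = -1/6  (running -1/6)
  +(−1)^2/∏(2,0,2,0,1,2)! = 1/8  (running -1/24)
⟨..|..⟩ = √(288/35)·(-1/24) = -0.119523

−√(1/70) = -0.119523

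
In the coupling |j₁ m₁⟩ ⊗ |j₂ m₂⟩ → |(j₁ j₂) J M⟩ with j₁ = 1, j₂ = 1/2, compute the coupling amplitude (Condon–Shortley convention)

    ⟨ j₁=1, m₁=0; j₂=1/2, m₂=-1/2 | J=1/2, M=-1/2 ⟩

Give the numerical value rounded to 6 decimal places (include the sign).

√[2·1!1!0!/3! · 1!1!0!1!0!1!] = √(1/3)
  +(−1)^0/∏(0,1,1,0,0,0)! = 1  (running 1)
⟨..|..⟩ = √(1/3)·(1) = +0.577350

+√(1/3) ≈ +0.577350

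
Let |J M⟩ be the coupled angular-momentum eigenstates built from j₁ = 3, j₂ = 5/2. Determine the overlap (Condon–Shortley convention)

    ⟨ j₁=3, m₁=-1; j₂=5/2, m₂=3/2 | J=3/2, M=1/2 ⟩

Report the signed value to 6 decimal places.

-0.483046  (= −√(7/30))

triangle: 4!×2!×1!/8! = 48/40320
(j±m)!: 2!×4!×4!×1!×2!×1! = 2304
prefactor² = (2J+1)×Δ×N² = 384/35
  k=3: −1/(3!×1!×1!×1!×1!×0!) = -1/6
  k=4: +1/(4!×0!×0!×0!×2!×1!) = 1/48
Σ = -7/48  ⇒  CG² = 384/35×(-7/48)² = 7/30
CG = −√(7/30) = -0.483046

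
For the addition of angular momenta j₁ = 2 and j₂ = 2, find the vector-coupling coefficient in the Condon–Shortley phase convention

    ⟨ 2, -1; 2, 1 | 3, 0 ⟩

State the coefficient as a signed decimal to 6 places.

√[7·1!3!3!/8! · 1!3!3!1!3!3!] = √(81/10)
  +(−1)^0/∏(0,1,3,3,0,0)! = 1/36  (running 1/36)
  +(−1)^1/∏(1,0,2,2,1,1)! = -1/4  (running -2/9)
⟨..|..⟩ = √(81/10)·(-2/9) = -0.632456

-0.632456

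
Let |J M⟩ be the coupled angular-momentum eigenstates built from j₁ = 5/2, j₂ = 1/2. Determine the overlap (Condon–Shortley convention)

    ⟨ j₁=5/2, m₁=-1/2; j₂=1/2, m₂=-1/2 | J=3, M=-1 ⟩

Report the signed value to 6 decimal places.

+0.816497  (= +√(2/3))

j₁+j₂−J=0  J+j₁−j₂=5  J−j₁+j₂=1  j₁+j₂+J+1=7
(j₁±m₁, j₂±m₂, J±M) = (2,3,0,1,2,4)
P² = 96
sum k=0..0:
  [0] +1/12 = 1/12
S = 1/12
C² = P²·S² = 2/3 ; C = +0.816497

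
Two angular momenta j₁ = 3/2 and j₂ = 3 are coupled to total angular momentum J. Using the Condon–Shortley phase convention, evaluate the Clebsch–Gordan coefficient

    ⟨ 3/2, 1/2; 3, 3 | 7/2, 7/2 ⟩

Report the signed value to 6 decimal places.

j₁+j₂−J=1  J+j₁−j₂=2  J−j₁+j₂=5  j₁+j₂+J+1=9
(j₁±m₁, j₂±m₂, J±M) = (2,1,6,0,7,0)
P² = 38400
sum k=1..1:
  [1] −1/240 = -1/240
S = -1/240
C² = P²·S² = 2/3 ; C = -0.816497

-0.816497  (= −√(2/3))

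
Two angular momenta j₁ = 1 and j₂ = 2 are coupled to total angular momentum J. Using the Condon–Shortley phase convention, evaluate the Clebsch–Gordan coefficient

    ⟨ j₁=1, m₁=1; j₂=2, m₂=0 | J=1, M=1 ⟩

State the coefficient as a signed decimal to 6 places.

triangle: 2!×0!×2!/5! = 4/120
(j±m)!: 2!×0!×2!×2!×2!×0! = 16
prefactor² = (2J+1)×Δ×N² = 8/5
  k=0: +1/(0!×2!×0!×2!×0!×0!) = 1/4
Σ = 1/4  ⇒  CG² = 8/5×1/4² = 1/10
CG = +√(1/10) = +0.316228

+0.316228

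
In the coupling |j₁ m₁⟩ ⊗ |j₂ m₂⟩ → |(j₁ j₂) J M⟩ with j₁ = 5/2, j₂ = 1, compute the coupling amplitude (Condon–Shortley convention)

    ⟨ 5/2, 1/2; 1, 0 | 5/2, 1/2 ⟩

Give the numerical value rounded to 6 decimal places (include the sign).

+0.169031

triangle: 1!*4!*1!/7! = 24/5040
(j±m)!: 3!*2!*1!*1!*3!*2! = 144
prefactor² = (2J+1)*Δ*N² = 144/35
  k=0: +1/(0!*1!*2!*1!*2!*0!) = 1/4
  k=1: −1/(1!*0!*1!*0!*3!*1!) = -1/6
Σ = 1/12  ⇒  CG² = 144/35*1/12² = 1/35
CG = +√(1/35) = +0.169031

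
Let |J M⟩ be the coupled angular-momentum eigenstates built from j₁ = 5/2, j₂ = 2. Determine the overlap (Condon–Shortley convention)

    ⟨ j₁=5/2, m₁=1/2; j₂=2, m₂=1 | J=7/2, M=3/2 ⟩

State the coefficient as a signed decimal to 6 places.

-0.308607

triangle: 1!·4!·3!/9! = 144/362880
(j±m)!: 3!·2!·3!·1!·5!·2! = 17280
prefactor² = (2J+1)·Δ·N² = 384/7
  k=0: +1/(0!·1!·2!·3!·2!·0!) = 1/24
  k=1: −1/(1!·0!·1!·2!·3!·1!) = -1/12
Σ = -1/24  ⇒  CG² = 384/7·(-1/24)² = 2/21
CG = −√(2/21) = -0.308607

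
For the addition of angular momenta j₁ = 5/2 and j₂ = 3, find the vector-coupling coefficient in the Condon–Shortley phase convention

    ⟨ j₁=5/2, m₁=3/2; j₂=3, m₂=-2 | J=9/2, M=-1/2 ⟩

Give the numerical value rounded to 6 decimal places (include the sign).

+√(361/1386) = +0.510355

triangle: 1!×4!×5!/11! = 2880/39916800
(j±m)!: 4!×1!×1!×5!×4!×5! = 8294400
prefactor² = (2J+1)×Δ×N² = 460800/77
  k=0: +1/(0!×1!×1!×1!×3!×4!) = 1/144
  k=1: −1/(1!×0!×0!×0!×4!×5!) = -1/2880
Σ = 19/2880  ⇒  CG² = 460800/77×19/2880² = 361/1386
CG = +√(361/1386) = +0.510355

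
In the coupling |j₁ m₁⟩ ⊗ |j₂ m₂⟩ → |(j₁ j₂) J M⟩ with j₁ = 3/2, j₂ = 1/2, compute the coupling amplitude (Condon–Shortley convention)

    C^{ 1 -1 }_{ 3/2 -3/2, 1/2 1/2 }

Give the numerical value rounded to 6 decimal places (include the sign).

-0.866025  (= −√(3/4))

√[3·1!2!0!/4! · 0!3!1!0!0!2!] = √(3)
  +(−1)^1/∏(1,0,2,0,0,0)! = -1/2  (running -1/2)
⟨..|..⟩ = √(3)·(-1/2) = -0.866025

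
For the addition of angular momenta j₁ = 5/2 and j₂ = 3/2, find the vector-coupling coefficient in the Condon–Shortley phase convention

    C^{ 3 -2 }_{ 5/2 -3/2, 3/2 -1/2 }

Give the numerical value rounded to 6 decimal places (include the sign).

-0.288675  (= −√(1/12))

j₁+j₂−J=1  J+j₁−j₂=4  J−j₁+j₂=2  j₁+j₂+J+1=8
(j₁±m₁, j₂±m₂, J±M) = (1,4,1,2,1,5)
P² = 48
sum k=0..1:
  [0] +1/24 = 1/24
  [1] −1/12 = -1/12
S = -1/24
C² = P²·S² = 1/12 ; C = -0.288675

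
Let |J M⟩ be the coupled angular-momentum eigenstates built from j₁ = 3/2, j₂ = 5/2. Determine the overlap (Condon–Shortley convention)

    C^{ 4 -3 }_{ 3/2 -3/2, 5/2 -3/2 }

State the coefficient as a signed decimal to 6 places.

√[9·0!3!5!/9! · 0!3!1!4!1!7!] = √(12960)
  +(−1)^0/∏(0,0,3,1,0,4)! = 1/144  (running 1/144)
⟨..|..⟩ = √(12960)·(1/144) = +0.790569

+0.790569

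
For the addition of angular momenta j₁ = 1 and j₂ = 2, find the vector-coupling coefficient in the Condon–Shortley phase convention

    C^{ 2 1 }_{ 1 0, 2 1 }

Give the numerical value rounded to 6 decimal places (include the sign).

−√(1/6) ≈ -0.408248

√[5·1!1!3!/6! · 1!1!3!1!3!1!] = √(3/2)
  +(−1)^0/∏(0,1,1,3,0,0)! = 1/6  (running 1/6)
  +(−1)^1/∏(1,0,0,2,1,1)! = -1/2  (running -1/3)
⟨..|..⟩ = √(3/2)·(-1/3) = -0.408248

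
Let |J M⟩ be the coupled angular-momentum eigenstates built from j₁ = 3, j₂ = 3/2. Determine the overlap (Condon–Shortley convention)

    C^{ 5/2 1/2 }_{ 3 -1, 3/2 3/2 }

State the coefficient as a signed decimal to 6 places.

+√(27/70) ≈ +0.621059

√[6·2!4!1!/8! · 2!4!3!0!3!2!] = √(864/35)
  +(−1)^2/∏(2,0,2,1,2,0)! = 1/8  (running 1/8)
⟨..|..⟩ = √(864/35)·(1/8) = +0.621059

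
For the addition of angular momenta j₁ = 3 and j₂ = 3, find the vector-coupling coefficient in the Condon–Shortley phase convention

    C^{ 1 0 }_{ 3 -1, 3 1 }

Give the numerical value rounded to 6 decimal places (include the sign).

-0.188982

j₁+j₂−J=5  J+j₁−j₂=1  J−j₁+j₂=1  j₁+j₂+J+1=8
(j₁±m₁, j₂±m₂, J±M) = (2,4,4,2,1,1)
P² = 144/7
sum k=3..4:
  [3] −1/12 = -1/12
  [4] +1/24 = 1/24
S = -1/24
C² = P²·S² = 1/28 ; C = -0.188982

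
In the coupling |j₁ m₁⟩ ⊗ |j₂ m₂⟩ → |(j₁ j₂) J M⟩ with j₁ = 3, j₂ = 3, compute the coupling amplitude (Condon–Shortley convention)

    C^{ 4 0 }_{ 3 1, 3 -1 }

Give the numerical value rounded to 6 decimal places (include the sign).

+0.080582

√[9·2!4!4!/11! · 4!2!2!4!4!4!] = √(663552/1925)
  +(−1)^0/∏(0,2,2,2,2,2)! = 1/32  (running 1/32)
  +(−1)^1/∏(1,1,1,1,3,3)! = -1/36  (running 1/288)
  +(−1)^2/∏(2,0,0,0,4,4)! = 1/1152  (running 5/1152)
⟨..|..⟩ = √(663552/1925)·(5/1152) = +0.080582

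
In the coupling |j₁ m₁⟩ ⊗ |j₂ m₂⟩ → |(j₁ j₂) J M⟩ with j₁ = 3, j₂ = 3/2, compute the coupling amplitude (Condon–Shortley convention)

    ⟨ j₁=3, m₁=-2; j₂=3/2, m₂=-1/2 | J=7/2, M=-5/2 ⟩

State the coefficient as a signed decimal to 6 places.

√[8·1!5!2!/9! · 1!5!1!2!1!6!] = √(6400/7)
  +(−1)^0/∏(0,1,5,1,0,1)! = 1/120  (running 1/120)
  +(−1)^1/∏(1,0,4,0,1,2)! = -1/48  (running -1/80)
⟨..|..⟩ = √(6400/7)·(-1/80) = -0.377964

-0.377964  (= −√(1/7))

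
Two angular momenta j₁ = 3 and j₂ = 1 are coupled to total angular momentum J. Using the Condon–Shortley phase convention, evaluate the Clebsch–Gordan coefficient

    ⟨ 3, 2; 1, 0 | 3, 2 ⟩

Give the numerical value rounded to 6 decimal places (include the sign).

j₁+j₂−J=1  J+j₁−j₂=5  J−j₁+j₂=1  j₁+j₂+J+1=8
(j₁±m₁, j₂±m₂, J±M) = (5,1,1,1,5,1)
P² = 300
sum k=0..1:
  [0] +1/24 = 1/24
  [1] −1/120 = -1/120
S = 1/30
C² = P²·S² = 1/3 ; C = +0.577350

+0.577350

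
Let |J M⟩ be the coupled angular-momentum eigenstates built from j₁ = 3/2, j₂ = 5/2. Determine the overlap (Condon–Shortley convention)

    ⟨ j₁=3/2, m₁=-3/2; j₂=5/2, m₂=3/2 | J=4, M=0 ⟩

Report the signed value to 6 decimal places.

j₁+j₂−J=0  J+j₁−j₂=3  J−j₁+j₂=5  j₁+j₂+J+1=9
(j₁±m₁, j₂±m₂, J±M) = (0,3,4,1,4,4)
P² = 10368/7
sum k=0..0:
  [0] +1/144 = 1/144
S = 1/144
C² = P²·S² = 1/14 ; C = +0.267261

+√(1/14) = +0.267261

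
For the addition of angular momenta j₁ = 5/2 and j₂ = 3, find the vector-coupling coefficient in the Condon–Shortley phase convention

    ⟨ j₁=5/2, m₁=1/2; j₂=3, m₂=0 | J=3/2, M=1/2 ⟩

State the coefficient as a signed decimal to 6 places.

+√(4/35) = +0.338062

triangle: 4!·1!·2!/8! = 48/40320
(j±m)!: 3!·2!·3!·3!·2!·1! = 864
prefactor² = (2J+1)·Δ·N² = 144/35
  k=1: −1/(1!·3!·1!·2!·0!·0!) = -1/12
  k=2: +1/(2!·2!·0!·1!·1!·1!) = 1/4
Σ = 1/6  ⇒  CG² = 144/35·1/6² = 4/35
CG = +√(4/35) = +0.338062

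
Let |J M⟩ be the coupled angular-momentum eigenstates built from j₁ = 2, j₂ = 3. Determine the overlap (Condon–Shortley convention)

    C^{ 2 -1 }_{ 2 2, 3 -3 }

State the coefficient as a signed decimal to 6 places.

j₁+j₂−J=3  J+j₁−j₂=1  J−j₁+j₂=3  j₁+j₂+J+1=8
(j₁±m₁, j₂±m₂, J±M) = (4,0,0,6,1,3)
P² = 3240/7
sum k=0..0:
  [0] +1/36 = 1/36
S = 1/36
C² = P²·S² = 5/14 ; C = +0.597614

+√(5/14) = +0.597614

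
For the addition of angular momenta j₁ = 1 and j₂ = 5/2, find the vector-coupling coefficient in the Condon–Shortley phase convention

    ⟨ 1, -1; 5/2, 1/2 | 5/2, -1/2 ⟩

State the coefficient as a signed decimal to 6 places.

j₁+j₂−J=1  J+j₁−j₂=1  J−j₁+j₂=4  j₁+j₂+J+1=7
(j₁±m₁, j₂±m₂, J±M) = (0,2,3,2,2,3)
P² = 288/35
sum k=1..1:
  [1] −1/4 = -1/4
S = -1/4
C² = P²·S² = 18/35 ; C = -0.717137

-0.717137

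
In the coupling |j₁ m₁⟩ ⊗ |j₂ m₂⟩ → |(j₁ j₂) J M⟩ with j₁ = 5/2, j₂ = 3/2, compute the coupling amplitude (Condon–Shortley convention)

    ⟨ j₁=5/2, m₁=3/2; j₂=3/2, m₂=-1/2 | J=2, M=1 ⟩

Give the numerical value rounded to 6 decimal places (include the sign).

+√(1/42) ≈ +0.154303

√[5·2!3!1!/7! · 4!1!1!2!3!1!] = √(24/7)
  +(−1)^0/∏(0,2,1,1,2,0)! = 1/4  (running 1/4)
  +(−1)^1/∏(1,1,0,0,3,1)! = -1/6  (running 1/12)
⟨..|..⟩ = √(24/7)·(1/12) = +0.154303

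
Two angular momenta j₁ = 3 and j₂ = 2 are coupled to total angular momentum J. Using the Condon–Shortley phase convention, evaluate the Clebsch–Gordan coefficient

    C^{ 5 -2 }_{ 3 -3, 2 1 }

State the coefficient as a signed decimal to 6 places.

triangle: 0!*6!*4!/11! = 17280/39916800
(j±m)!: 0!*6!*3!*1!*3!*7! = 130636800
prefactor² = (2J+1)*Δ*N² = 622080
  k=0: +1/(0!*0!*6!*3!*0!*1!) = 1/4320
Σ = 1/4320  ⇒  CG² = 622080*1/4320² = 1/30
CG = +√(1/30) = +0.182574

+0.182574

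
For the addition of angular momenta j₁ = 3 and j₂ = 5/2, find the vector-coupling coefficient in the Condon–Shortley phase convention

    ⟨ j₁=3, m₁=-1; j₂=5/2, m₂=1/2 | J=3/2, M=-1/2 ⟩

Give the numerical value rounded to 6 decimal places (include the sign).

-0.097590

√[4·4!2!1!/8! · 2!4!3!2!1!2!] = √(192/35)
  +(−1)^2/∏(2,2,2,1,0,0)! = 1/8  (running 1/8)
  +(−1)^3/∏(3,1,1,0,1,1)! = -1/6  (running -1/24)
⟨..|..⟩ = √(192/35)·(-1/24) = -0.097590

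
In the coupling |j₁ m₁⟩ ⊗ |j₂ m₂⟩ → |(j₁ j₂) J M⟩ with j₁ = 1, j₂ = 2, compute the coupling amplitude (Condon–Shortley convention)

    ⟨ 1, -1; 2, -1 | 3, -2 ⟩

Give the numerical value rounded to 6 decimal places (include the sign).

+0.816497

√[7·0!2!4!/7! · 0!2!1!3!1!5!] = √(96)
  +(−1)^0/∏(0,0,2,1,0,3)! = 1/12  (running 1/12)
⟨..|..⟩ = √(96)·(1/12) = +0.816497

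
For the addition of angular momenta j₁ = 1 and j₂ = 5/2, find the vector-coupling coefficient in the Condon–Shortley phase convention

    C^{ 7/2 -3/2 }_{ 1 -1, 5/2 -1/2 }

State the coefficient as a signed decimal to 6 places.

+√(10/21) = +0.690066

j₁+j₂−J=0  J+j₁−j₂=2  J−j₁+j₂=5  j₁+j₂+J+1=8
(j₁±m₁, j₂±m₂, J±M) = (0,2,2,3,2,5)
P² = 1920/7
sum k=0..0:
  [0] +1/24 = 1/24
S = 1/24
C² = P²·S² = 10/21 ; C = +0.690066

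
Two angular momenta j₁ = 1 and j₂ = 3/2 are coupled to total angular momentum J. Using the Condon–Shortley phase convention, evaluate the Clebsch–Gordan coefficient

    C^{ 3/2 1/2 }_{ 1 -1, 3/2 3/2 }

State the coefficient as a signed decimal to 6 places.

−√(2/5) ≈ -0.632456

triangle: 1!·1!·2!/5! = 2/120
(j±m)!: 0!·2!·3!·0!·2!·1! = 24
prefactor² = (2J+1)·Δ·N² = 8/5
  k=1: −1/(1!·0!·1!·2!·0!·0!) = -1/2
Σ = -1/2  ⇒  CG² = 8/5·(-1/2)² = 2/5
CG = −√(2/5) = -0.632456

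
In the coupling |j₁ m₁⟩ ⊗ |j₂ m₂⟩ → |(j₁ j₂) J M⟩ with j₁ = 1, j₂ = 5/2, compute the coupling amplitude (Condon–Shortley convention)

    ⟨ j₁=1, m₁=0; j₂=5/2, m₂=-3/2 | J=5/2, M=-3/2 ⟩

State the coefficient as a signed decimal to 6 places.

√[6·1!1!4!/7! · 1!1!1!4!1!4!] = √(576/35)
  +(−1)^0/∏(0,1,1,1,0,3)! = 1/6  (running 1/6)
  +(−1)^1/∏(1,0,0,0,1,4)! = -1/24  (running 1/8)
⟨..|..⟩ = √(576/35)·(1/8) = +0.507093

+√(9/35) ≈ +0.507093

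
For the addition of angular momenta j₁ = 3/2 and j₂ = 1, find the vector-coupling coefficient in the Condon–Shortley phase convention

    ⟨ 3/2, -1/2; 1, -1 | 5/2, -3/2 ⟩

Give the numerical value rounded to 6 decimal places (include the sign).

triangle: 0!*3!*2!/6! = 12/720
(j±m)!: 1!*2!*0!*2!*1!*4! = 96
prefactor² = (2J+1)*Δ*N² = 48/5
  k=0: +1/(0!*0!*2!*0!*1!*2!) = 1/4
Σ = 1/4  ⇒  CG² = 48/5*1/4² = 3/5
CG = +√(3/5) = +0.774597

+√(3/5) ≈ +0.774597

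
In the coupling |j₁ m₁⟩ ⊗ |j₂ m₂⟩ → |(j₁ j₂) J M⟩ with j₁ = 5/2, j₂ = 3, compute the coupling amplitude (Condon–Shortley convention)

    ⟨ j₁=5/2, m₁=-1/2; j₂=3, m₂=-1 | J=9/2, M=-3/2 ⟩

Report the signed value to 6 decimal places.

+0.147122  (= +√(5/231))

triangle: 1!*4!*5!/11! = 2880/39916800
(j±m)!: 2!*3!*2!*4!*3!*6! = 2488320
prefactor² = (2J+1)*Δ*N² = 138240/77
  k=0: +1/(0!*1!*3!*2!*1!*3!) = 1/72
  k=1: −1/(1!*0!*2!*1!*2!*4!) = -1/96
Σ = 1/288  ⇒  CG² = 138240/77*1/288² = 5/231
CG = +√(5/231) = +0.147122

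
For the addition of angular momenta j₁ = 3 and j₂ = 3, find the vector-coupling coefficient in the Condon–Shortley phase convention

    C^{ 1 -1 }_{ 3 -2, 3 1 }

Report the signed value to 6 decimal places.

+0.422577  (= +√(5/28))

triangle: 5!·1!·1!/8! = 120/40320
(j±m)!: 1!·5!·4!·2!·0!·2! = 11520
prefactor² = (2J+1)·Δ·N² = 720/7
  k=4: +1/(4!·1!·1!·0!·0!·1!) = 1/24
Σ = 1/24  ⇒  CG² = 720/7·1/24² = 5/28
CG = +√(5/28) = +0.422577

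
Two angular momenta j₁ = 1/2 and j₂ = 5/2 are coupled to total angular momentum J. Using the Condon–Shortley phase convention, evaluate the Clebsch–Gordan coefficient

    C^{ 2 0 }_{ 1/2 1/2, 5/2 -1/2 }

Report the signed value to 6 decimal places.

+√(1/2) ≈ +0.707107

√[5·1!0!4!/6! · 1!0!2!3!2!2!] = √(8)
  +(−1)^0/∏(0,1,0,2,0,2)! = 1/4  (running 1/4)
⟨..|..⟩ = √(8)·(1/4) = +0.707107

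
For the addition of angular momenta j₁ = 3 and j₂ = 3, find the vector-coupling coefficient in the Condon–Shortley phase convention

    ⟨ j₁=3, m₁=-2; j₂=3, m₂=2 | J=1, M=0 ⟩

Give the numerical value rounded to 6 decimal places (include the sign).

triangle: 5!*1!*1!/8! = 120/40320
(j±m)!: 1!*5!*5!*1!*1!*1! = 14400
prefactor² = (2J+1)*Δ*N² = 900/7
  k=4: +1/(4!*1!*1!*1!*0!*0!) = 1/24
  k=5: −1/(5!*0!*0!*0!*1!*1!) = -1/120
Σ = 1/30  ⇒  CG² = 900/7*1/30² = 1/7
CG = +√(1/7) = +0.377964

+√(1/7) = +0.377964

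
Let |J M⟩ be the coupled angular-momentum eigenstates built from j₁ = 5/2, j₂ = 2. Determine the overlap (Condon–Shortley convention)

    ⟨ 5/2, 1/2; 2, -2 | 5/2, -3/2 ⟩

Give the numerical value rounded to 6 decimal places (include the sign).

√[6·2!3!2!/8! · 3!2!0!4!1!4!] = √(864/35)
  +(−1)^0/∏(0,2,2,0,1,2)! = 1/8  (running 1/8)
⟨..|..⟩ = √(864/35)·(1/8) = +0.621059

+√(27/70) ≈ +0.621059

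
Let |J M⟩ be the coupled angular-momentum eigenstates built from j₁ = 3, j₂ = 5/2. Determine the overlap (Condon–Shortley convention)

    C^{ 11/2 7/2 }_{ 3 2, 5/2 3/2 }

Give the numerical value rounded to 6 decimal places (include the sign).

triangle: 0!*6!*5!/12! = 86400/479001600
(j±m)!: 5!*1!*4!*1!*9!*2! = 2090188800
prefactor² = (2J+1)*Δ*N² = 49766400/11
  k=0: +1/(0!*0!*1!*4!*5!*1!) = 1/2880
Σ = 1/2880  ⇒  CG² = 49766400/11*1/2880² = 6/11
CG = +√(6/11) = +0.738549

+√(6/11) = +0.738549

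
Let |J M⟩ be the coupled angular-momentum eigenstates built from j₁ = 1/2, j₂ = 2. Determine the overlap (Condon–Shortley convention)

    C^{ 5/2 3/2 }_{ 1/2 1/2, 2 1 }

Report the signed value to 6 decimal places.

+√(4/5) ≈ +0.894427

triangle: 0!·1!·4!/6! = 24/720
(j±m)!: 1!·0!·3!·1!·4!·1! = 144
prefactor² = (2J+1)·Δ·N² = 144/5
  k=0: +1/(0!·0!·0!·3!·1!·1!) = 1/6
Σ = 1/6  ⇒  CG² = 144/5·1/6² = 4/5
CG = +√(4/5) = +0.894427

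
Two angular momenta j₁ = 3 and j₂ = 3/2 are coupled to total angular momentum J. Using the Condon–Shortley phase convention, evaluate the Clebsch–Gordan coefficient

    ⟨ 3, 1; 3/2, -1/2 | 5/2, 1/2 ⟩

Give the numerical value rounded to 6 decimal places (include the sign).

triangle: 2!*4!*1!/8! = 48/40320
(j±m)!: 4!*2!*1!*2!*3!*2! = 1152
prefactor² = (2J+1)*Δ*N² = 288/35
  k=0: +1/(0!*2!*2!*1!*2!*0!) = 1/8
  k=1: −1/(1!*1!*1!*0!*3!*1!) = -1/6
Σ = -1/24  ⇒  CG² = 288/35*(-1/24)² = 1/70
CG = −√(1/70) = -0.119523

-0.119523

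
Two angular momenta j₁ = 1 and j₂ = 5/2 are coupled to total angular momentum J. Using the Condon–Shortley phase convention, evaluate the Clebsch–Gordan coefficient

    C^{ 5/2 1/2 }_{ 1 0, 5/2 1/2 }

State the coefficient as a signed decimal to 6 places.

triangle: 1!·1!·4!/7! = 24/5040
(j±m)!: 1!·1!·3!·2!·3!·2! = 144
prefactor² = (2J+1)·Δ·N² = 144/35
  k=0: +1/(0!·1!·1!·3!·0!·1!) = 1/6
  k=1: −1/(1!·0!·0!·2!·1!·2!) = -1/4
Σ = -1/12  ⇒  CG² = 144/35·(-1/12)² = 1/35
CG = −√(1/35) = -0.169031

−√(1/35) ≈ -0.169031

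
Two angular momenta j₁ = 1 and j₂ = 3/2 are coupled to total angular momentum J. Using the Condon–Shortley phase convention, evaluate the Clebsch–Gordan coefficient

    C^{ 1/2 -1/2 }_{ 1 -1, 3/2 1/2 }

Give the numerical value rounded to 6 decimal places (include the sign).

j₁+j₂−J=2  J+j₁−j₂=0  J−j₁+j₂=1  j₁+j₂+J+1=4
(j₁±m₁, j₂±m₂, J±M) = (0,2,2,1,0,1)
P² = 2/3
sum k=2..2:
  [2] +1/2 = 1/2
S = 1/2
C² = P²·S² = 1/6 ; C = +0.408248

+0.408248  (= +√(1/6))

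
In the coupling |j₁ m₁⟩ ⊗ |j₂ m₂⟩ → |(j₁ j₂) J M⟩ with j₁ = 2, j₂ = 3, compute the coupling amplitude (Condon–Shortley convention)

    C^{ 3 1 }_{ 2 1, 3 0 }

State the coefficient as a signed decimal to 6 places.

−√(1/30) ≈ -0.182574

triangle: 2!·2!·4!/9! = 96/362880
(j±m)!: 3!·1!·3!·3!·4!·2! = 10368
prefactor² = (2J+1)·Δ·N² = 96/5
  k=0: +1/(0!·2!·1!·3!·1!·1!) = 1/12
  k=1: −1/(1!·1!·0!·2!·2!·2!) = -1/8
Σ = -1/24  ⇒  CG² = 96/5·(-1/24)² = 1/30
CG = −√(1/30) = -0.182574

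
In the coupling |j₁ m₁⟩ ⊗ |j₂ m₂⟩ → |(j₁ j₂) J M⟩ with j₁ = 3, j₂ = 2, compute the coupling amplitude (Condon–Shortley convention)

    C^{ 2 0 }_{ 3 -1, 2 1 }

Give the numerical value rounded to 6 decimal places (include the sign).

+√(1/7) ≈ +0.377964

√[5·3!3!1!/8! · 2!4!3!1!2!2!] = √(36/7)
  +(−1)^2/∏(2,1,2,1,1,0)! = 1/4  (running 1/4)
  +(−1)^3/∏(3,0,1,0,2,1)! = -1/12  (running 1/6)
⟨..|..⟩ = √(36/7)·(1/6) = +0.377964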